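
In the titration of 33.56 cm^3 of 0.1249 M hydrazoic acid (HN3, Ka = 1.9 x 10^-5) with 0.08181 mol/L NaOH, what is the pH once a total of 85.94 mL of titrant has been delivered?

n(acid) = 0.1249 x 0.03356 = 0.004192 mol; n(NaOH) added = 0.08181 x 0.08594 = 0.007031 mol.
Base is in excess by 0.007031 - 0.004192 = 0.002839 mol in a total volume of 0.1195 L.
[OH^-] = 0.002839/0.1195 = 0.02376 M, so pOH = 1.62 and pH = 14.00 - 1.62 = 12.38.

12.38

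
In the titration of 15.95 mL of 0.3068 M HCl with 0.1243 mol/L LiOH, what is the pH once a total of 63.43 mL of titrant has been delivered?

n(acid) = 0.3068 x 0.01595 = 0.004893 mol; n(LiOH) added = 0.1243 x 0.06343 = 0.007884 mol.
Base is in excess by 0.007884 - 0.004893 = 0.002991 mol in a total volume of 0.07938 L.
[OH^-] = 0.002991/0.07938 = 0.03768 M, so pOH = 1.42 and pH = 14.00 - 1.42 = 12.58.

12.58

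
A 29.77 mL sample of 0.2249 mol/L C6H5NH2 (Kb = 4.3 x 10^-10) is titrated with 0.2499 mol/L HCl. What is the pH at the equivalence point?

2.78

n(C6H5NH2) = 0.2249 x 0.02977 = 0.006695 mol; V(HCl) at equivalence = 0.006695/0.2499 = 0.02679 L.
At equivalence the base is fully converted to C6H5NH3+; total volume = 0.05656 L, so [C6H5NH3+] = 0.006695/0.05656 = 0.1184 M.
Ka(C6H5NH3+) = Kw/Kb = 1.0e-14 / 4.3 x 10^-10 = 2.33e-5.
[H^+] = sqrt(Ka x [C6H5NH3+]) = sqrt(2.33e-5 x 0.1184) = 0.00166 M.
pH = -log(0.00166) = 2.78.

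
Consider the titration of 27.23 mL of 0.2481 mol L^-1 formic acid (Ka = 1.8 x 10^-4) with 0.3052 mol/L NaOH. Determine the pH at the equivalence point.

8.44

n(HCOOH) = 0.2481 x 0.02723 = 0.006756 mol; V(NaOH) at equivalence = 0.006756/0.3052 = 0.02214 L.
At equivalence all the acid is converted to HCOO-; total volume = 0.02723 + 0.02214 = 0.04937 L, so [HCOO-] = 0.006756/0.04937 = 0.1369 M.
Kb = Kw/Ka = 1.0e-14 / 1.8 x 10^-4 = 5.56e-11.
[OH^-] = sqrt(Kb x [HCOO-]) = sqrt(5.56e-11 x 0.1369) = 2.76e-6 M.
pOH = 5.56, so pH = 14.00 - 5.56 = 8.44.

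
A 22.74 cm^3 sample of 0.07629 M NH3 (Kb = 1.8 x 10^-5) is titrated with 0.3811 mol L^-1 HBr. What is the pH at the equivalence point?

n(NH3) = 0.07629 x 0.02274 = 0.001735 mol; V(HBr) at equivalence = 0.001735/0.3811 = 0.004552 L.
At equivalence the base is fully converted to NH4+; total volume = 0.02729 L, so [NH4+] = 0.001735/0.02729 = 0.06357 M.
Ka(NH4+) = Kw/Kb = 1.0e-14 / 1.8 x 10^-5 = 5.56e-10.
[H^+] = sqrt(Ka x [NH4+]) = sqrt(5.56e-10 x 0.06357) = 5.94e-6 M.
pH = -log(5.94e-6) = 5.23.

5.23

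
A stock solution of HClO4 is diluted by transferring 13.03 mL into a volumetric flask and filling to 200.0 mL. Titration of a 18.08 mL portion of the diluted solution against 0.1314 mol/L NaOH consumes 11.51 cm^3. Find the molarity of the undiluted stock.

n(NaOH) = 0.1314 x 0.01151 = 0.001512 mol.
n(HClO4) in the aliquot = 0.001512 mol.
[diluted HClO4] = 0.001512 / 0.01808 = 0.08365 M.
Dilution factor = 200.0/13.03 = 15.35, so [stock] = 0.08365 x 15.35 = 1.28 M.

1.28 M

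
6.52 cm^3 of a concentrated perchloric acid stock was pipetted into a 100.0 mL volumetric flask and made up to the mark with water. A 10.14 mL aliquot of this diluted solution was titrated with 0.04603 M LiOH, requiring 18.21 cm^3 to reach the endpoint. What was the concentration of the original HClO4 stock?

1.27 M

n(LiOH) = 0.04603 x 0.01821 = 0.0008382 mol.
n(HClO4) in the aliquot = 0.0008382 mol.
[diluted HClO4] = 0.0008382 / 0.01014 = 0.08266 M.
Dilution factor = 100.0/6.520 = 15.34, so [stock] = 0.08266 x 15.34 = 1.27 M.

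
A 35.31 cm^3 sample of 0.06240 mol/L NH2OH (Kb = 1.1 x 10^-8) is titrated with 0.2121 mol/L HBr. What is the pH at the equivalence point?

n(NH2OH) = 0.06240 x 0.03531 = 0.002203 mol; V(HBr) at equivalence = 0.002203/0.2121 = 0.01039 L.
At equivalence the base is fully converted to NH3OH+; total volume = 0.04570 L, so [NH3OH+] = 0.002203/0.04570 = 0.04822 M.
Ka(NH3OH+) = Kw/Kb = 1.0e-14 / 1.1 x 10^-8 = 9.09e-7.
[H^+] = sqrt(Ka x [NH3OH+]) = sqrt(9.09e-7 x 0.04822) = 0.000209 M.
pH = -log(0.000209) = 3.68.

3.68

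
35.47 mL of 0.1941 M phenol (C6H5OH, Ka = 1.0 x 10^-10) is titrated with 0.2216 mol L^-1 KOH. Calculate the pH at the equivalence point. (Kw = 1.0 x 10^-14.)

n(C6H5OH) = 0.1941 x 0.03547 = 0.006885 mol; V(KOH) at equivalence = 0.006885/0.2216 = 0.03107 L.
At equivalence all the acid is converted to C6H5O-; total volume = 0.03547 + 0.03107 = 0.06654 L, so [C6H5O-] = 0.006885/0.06654 = 0.1035 M.
Kb = Kw/Ka = 1.0e-14 / 1.0 x 10^-10 = 0.000100.
[OH^-] = sqrt(Kb x [C6H5O-]) = sqrt(0.000100 x 0.1035) = 0.00322 M.
pOH = 2.49, so pH = 14.00 - 2.49 = 11.51.

11.51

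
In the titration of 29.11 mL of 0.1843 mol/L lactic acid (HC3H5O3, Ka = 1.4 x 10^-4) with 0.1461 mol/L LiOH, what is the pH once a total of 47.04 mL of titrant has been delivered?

12.30

n(acid) = 0.1843 x 0.02911 = 0.005365 mol; n(LiOH) added = 0.1461 x 0.04704 = 0.006873 mol.
Base is in excess by 0.006873 - 0.005365 = 0.001508 mol in a total volume of 0.07615 L.
[OH^-] = 0.001508/0.07615 = 0.01980 M, so pOH = 1.70 and pH = 14.00 - 1.70 = 12.30.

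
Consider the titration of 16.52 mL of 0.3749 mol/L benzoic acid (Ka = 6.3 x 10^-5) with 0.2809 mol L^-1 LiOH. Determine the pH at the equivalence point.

8.70

n(C6H5COOH) = 0.3749 x 0.01652 = 0.006193 mol; V(LiOH) at equivalence = 0.006193/0.2809 = 0.02205 L.
At equivalence all the acid is converted to C6H5COO-; total volume = 0.01652 + 0.02205 = 0.03857 L, so [C6H5COO-] = 0.006193/0.03857 = 0.1606 M.
Kb = Kw/Ka = 1.0e-14 / 6.3 x 10^-5 = 1.59e-10.
[OH^-] = sqrt(Kb x [C6H5COO-]) = sqrt(1.59e-10 x 0.1606) = 5.05e-6 M.
pOH = 5.30, so pH = 14.00 - 5.30 = 8.70.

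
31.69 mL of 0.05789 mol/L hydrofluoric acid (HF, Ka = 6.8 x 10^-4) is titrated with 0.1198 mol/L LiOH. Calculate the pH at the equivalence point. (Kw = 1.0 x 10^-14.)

7.88

n(HF) = 0.05789 x 0.03169 = 0.001835 mol; V(LiOH) at equivalence = 0.001835/0.1198 = 0.01531 L.
At equivalence all the acid is converted to F-; total volume = 0.03169 + 0.01531 = 0.04700 L, so [F-] = 0.001835/0.04700 = 0.03903 M.
Kb = Kw/Ka = 1.0e-14 / 6.8 x 10^-4 = 1.47e-11.
[OH^-] = sqrt(Kb x [F-]) = sqrt(1.47e-11 x 0.03903) = 7.58e-7 M.
pOH = 6.12, so pH = 14.00 - 6.12 = 7.88.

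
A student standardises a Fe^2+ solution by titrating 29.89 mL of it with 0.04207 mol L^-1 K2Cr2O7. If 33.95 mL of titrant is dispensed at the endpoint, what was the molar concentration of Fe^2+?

n(K2Cr2O7) = 0.04207 x 0.03395 = 0.001428 mol.
From the balanced equation, 1 mol K2Cr2O7 reacts with 6 mol Fe^2+, so n(Fe^2+) = 0.001428 x 6/1 = 0.008570 mol.
[Fe^2+] = 0.008570 / 0.02989 L = 0.287 M.

0.287 M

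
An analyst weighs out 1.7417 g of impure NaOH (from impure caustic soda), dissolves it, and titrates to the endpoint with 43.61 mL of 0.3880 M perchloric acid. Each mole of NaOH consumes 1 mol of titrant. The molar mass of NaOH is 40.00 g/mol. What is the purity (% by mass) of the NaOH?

38.9%

n(HClO4) = 0.3880 x 0.04361 = 0.01692 mol.
n(NaOH) = 0.01692 / 1 = 0.01692 mol.
mass of NaOH = 0.01692 x 40.00 = 0.6768 g.
% purity = 0.6768 / 1.7417 x 100 = 38.9%.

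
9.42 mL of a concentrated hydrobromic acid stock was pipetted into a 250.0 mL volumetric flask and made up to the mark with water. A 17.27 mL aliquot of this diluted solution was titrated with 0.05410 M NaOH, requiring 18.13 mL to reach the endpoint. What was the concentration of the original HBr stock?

n(NaOH) = 0.05410 x 0.01813 = 0.0009808 mol.
n(HBr) in the aliquot = 0.0009808 mol.
[diluted HBr] = 0.0009808 / 0.01727 = 0.05679 M.
Dilution factor = 250.0/9.420 = 26.54, so [stock] = 0.05679 x 26.54 = 1.51 M.

1.51 M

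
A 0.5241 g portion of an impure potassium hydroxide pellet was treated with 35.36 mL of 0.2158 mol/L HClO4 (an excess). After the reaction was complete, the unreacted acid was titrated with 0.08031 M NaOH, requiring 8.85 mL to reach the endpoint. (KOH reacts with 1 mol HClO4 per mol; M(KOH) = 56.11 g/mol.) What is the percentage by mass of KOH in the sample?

Total n(HClO4) added = 0.2158 x 0.03536 = 0.007631 mol.
n(NaOH) used = 0.08031 x 0.008850 = 0.0007107 mol, which equals the excess n(HClO4).
So n(HClO4) consumed by the sample = 0.007631 - 0.0007107 = 0.006920 mol.
n(KOH) = 0.006920 / 1 = 0.006920 mol.
mass KOH = 0.006920 x 56.11 = 0.3883 g, so %KOH = 0.3883/0.5241 x 100 = 74.1%.

74.1%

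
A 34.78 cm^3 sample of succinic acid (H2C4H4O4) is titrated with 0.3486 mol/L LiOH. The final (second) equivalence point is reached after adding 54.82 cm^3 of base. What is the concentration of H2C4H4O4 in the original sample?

n(LiOH) = 0.3486 x 0.05482 = 0.01911 mol.
At the final (second) equivalence point, 2 mol OH^- react per mol H2C4H4O4, so n(H2C4H4O4) = 0.01911 / 2 = 0.009555 mol.
[H2C4H4O4] = 0.009555 / 0.03478 L = 0.275 M.

0.275 M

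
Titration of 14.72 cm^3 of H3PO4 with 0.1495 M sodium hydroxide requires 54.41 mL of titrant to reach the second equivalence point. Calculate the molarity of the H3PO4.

n(NaOH) = 0.1495 x 0.05441 = 0.008134 mol.
At the second equivalence point, 2 mol OH^- react per mol H3PO4, so n(H3PO4) = 0.008134 / 2 = 0.004067 mol.
[H3PO4] = 0.004067 / 0.01472 L = 0.276 M.

0.276 M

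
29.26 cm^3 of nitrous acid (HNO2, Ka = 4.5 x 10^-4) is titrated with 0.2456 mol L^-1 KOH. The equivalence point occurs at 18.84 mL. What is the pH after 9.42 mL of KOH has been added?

9.42 mL is exactly half the equivalence volume (18.84/2), i.e. the half-equivalence point.
There, n(HA) = n(A^-), so pH = pKa = -log(4.5 x 10^-4) = 3.35.

3.35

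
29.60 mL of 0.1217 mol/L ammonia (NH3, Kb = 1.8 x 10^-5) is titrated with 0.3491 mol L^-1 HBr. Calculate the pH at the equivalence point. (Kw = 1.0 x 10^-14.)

n(NH3) = 0.1217 x 0.02960 = 0.003602 mol; V(HBr) at equivalence = 0.003602/0.3491 = 0.01032 L.
At equivalence the base is fully converted to NH4+; total volume = 0.03992 L, so [NH4+] = 0.003602/0.03992 = 0.09024 M.
Ka(NH4+) = Kw/Kb = 1.0e-14 / 1.8 x 10^-5 = 5.56e-10.
[H^+] = sqrt(Ka x [NH4+]) = sqrt(5.56e-10 x 0.09024) = 7.08e-6 M.
pH = -log(7.08e-6) = 5.15.

5.15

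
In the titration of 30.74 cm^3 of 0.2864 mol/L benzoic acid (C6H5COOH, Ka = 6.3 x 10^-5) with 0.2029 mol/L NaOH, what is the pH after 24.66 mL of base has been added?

Initial n(C6H5COOH) = 0.2864 x 0.03074 = 0.008804 mol.
n(NaOH) added = 0.2029 x 0.02466 = 0.005004 mol, converting that many moles of C6H5COOH to C6H5COO-.
Remaining n(C6H5COOH) = 0.003800 mol; n(C6H5COO-) = 0.005004 mol.
By Henderson-Hasselbalch, pH = pKa + log([A^-]/[HA]) = 4.20 + log(0.005004/0.003800) = 4.20 + (+0.12) = 4.32.

4.32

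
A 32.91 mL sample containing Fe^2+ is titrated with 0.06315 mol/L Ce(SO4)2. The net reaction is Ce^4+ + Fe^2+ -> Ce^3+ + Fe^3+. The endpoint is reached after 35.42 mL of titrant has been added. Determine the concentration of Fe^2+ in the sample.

n(Ce(SO4)2) = 0.06315 x 0.03542 = 0.002237 mol.
From the balanced equation, 1 mol Ce(SO4)2 reacts with 1 mol Fe^2+, so n(Fe^2+) = 0.002237 x 1/1 = 0.002237 mol.
[Fe^2+] = 0.002237 / 0.03291 L = 0.0680 M.

0.0680 M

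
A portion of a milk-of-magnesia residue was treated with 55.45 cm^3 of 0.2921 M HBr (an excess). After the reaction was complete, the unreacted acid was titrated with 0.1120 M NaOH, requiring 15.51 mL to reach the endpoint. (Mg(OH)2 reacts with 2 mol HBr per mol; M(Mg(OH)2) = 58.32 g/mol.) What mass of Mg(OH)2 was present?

0.422 g

Total n(HBr) added = 0.2921 x 0.05545 = 0.01620 mol.
n(NaOH) used = 0.1120 x 0.01551 = 0.001737 mol, which equals the excess n(HBr).
So n(HBr) consumed by the sample = 0.01620 - 0.001737 = 0.01446 mol.
n(Mg(OH)2) = 0.01446 / 2 = 0.007230 mol.
mass = 0.007230 mol x 58.32 g/mol = 0.422 g.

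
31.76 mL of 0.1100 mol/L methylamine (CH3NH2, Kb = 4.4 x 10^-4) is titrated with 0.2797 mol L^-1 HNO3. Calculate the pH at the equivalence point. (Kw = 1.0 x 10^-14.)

5.87

n(CH3NH2) = 0.1100 x 0.03176 = 0.003494 mol; V(HNO3) at equivalence = 0.003494/0.2797 = 0.01249 L.
At equivalence the base is fully converted to CH3NH3+; total volume = 0.04425 L, so [CH3NH3+] = 0.003494/0.04425 = 0.07895 M.
Ka(CH3NH3+) = Kw/Kb = 1.0e-14 / 4.4 x 10^-4 = 2.27e-11.
[H^+] = sqrt(Ka x [CH3NH3+]) = sqrt(2.27e-11 x 0.07895) = 1.34e-6 M.
pH = -log(1.34e-6) = 5.87.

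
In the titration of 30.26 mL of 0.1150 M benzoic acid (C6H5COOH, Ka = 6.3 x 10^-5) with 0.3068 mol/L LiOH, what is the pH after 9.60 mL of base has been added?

Initial n(C6H5COOH) = 0.1150 x 0.03026 = 0.003480 mol.
n(LiOH) added = 0.3068 x 0.009600 = 0.002945 mol, converting that many moles of C6H5COOH to C6H5COO-.
Remaining n(C6H5COOH) = 0.0005346 mol; n(C6H5COO-) = 0.002945 mol.
By Henderson-Hasselbalch, pH = pKa + log([A^-]/[HA]) = 4.20 + log(0.002945/0.0005346) = 4.20 + (+0.74) = 4.94.

4.94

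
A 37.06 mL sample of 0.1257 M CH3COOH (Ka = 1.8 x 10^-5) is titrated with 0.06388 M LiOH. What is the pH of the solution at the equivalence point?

n(CH3COOH) = 0.1257 x 0.03706 = 0.004658 mol; V(LiOH) at equivalence = 0.004658/0.06388 = 0.07292 L.
At equivalence all the acid is converted to CH3COO-; total volume = 0.03706 + 0.07292 = 0.1100 L, so [CH3COO-] = 0.004658/0.1100 = 0.04236 M.
Kb = Kw/Ka = 1.0e-14 / 1.8 x 10^-5 = 5.56e-10.
[OH^-] = sqrt(Kb x [CH3COO-]) = sqrt(5.56e-10 x 0.04236) = 4.85e-6 M.
pOH = 5.31, so pH = 14.00 - 5.31 = 8.69.

8.69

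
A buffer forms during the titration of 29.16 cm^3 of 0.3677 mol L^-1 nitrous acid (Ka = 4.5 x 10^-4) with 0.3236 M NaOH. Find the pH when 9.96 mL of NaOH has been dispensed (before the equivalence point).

Initial n(HNO2) = 0.3677 x 0.02916 = 0.01072 mol.
n(NaOH) added = 0.3236 x 0.009960 = 0.003223 mol, converting that many moles of HNO2 to NO2-.
Remaining n(HNO2) = 0.007499 mol; n(NO2-) = 0.003223 mol.
By Henderson-Hasselbalch, pH = pKa + log([A^-]/[HA]) = 3.35 + log(0.003223/0.007499) = 3.35 + (-0.37) = 2.98.

2.98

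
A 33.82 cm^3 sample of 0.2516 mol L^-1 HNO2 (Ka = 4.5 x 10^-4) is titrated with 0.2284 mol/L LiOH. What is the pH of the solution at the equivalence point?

n(HNO2) = 0.2516 x 0.03382 = 0.008509 mol; V(LiOH) at equivalence = 0.008509/0.2284 = 0.03726 L.
At equivalence all the acid is converted to NO2-; total volume = 0.03382 + 0.03726 = 0.07108 L, so [NO2-] = 0.008509/0.07108 = 0.1197 M.
Kb = Kw/Ka = 1.0e-14 / 4.5 x 10^-4 = 2.22e-11.
[OH^-] = sqrt(Kb x [NO2-]) = sqrt(2.22e-11 x 0.1197) = 1.63e-6 M.
pOH = 5.79, so pH = 14.00 - 5.79 = 8.21.

8.21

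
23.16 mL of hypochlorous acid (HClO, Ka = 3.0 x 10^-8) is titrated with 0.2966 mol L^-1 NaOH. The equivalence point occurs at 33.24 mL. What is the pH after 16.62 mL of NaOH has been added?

16.62 mL is exactly half the equivalence volume (33.24/2), i.e. the half-equivalence point.
There, n(HA) = n(A^-), so pH = pKa = -log(3.0 x 10^-8) = 7.52.

7.52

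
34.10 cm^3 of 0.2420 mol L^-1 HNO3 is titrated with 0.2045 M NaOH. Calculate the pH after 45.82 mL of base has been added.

12.15

n(acid) = 0.2420 x 0.03410 = 0.008252 mol; n(NaOH) added = 0.2045 x 0.04582 = 0.009370 mol.
Base is in excess by 0.009370 - 0.008252 = 0.001118 mol in a total volume of 0.07992 L.
[OH^-] = 0.001118/0.07992 = 0.01399 M, so pOH = 1.85 and pH = 14.00 - 1.85 = 12.15.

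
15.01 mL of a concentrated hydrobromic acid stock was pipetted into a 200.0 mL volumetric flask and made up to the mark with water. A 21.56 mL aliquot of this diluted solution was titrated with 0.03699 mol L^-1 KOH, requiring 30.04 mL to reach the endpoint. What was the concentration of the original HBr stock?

0.687 M

n(KOH) = 0.03699 x 0.03004 = 0.001111 mol.
n(HBr) in the aliquot = 0.001111 mol.
[diluted HBr] = 0.001111 / 0.02156 = 0.05154 M.
Dilution factor = 200.0/15.01 = 13.32, so [stock] = 0.05154 x 13.32 = 0.687 M.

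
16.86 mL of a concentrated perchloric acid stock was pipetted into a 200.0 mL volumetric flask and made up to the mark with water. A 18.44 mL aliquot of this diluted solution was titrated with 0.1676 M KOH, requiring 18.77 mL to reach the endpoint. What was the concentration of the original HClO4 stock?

n(KOH) = 0.1676 x 0.01877 = 0.003146 mol.
n(HClO4) in the aliquot = 0.003146 mol.
[diluted HClO4] = 0.003146 / 0.01844 = 0.1706 M.
Dilution factor = 200.0/16.86 = 11.86, so [stock] = 0.1706 x 11.86 = 2.02 M.

2.02 M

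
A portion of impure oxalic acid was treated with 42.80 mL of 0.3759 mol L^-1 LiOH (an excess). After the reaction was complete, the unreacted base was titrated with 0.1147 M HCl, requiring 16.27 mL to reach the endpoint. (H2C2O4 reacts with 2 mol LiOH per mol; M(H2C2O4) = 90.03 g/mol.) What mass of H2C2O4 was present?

0.640 g

Total n(LiOH) added = 0.3759 x 0.04280 = 0.01609 mol.
n(HCl) used = 0.1147 x 0.01627 = 0.001866 mol, which equals the excess n(LiOH).
So n(LiOH) consumed by the sample = 0.01609 - 0.001866 = 0.01422 mol.
n(H2C2O4) = 0.01422 / 2 = 0.007111 mol.
mass = 0.007111 mol x 90.03 g/mol = 0.640 g.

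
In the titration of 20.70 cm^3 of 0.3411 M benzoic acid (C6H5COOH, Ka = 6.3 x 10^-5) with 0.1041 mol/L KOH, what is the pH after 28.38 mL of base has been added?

4.06

Initial n(C6H5COOH) = 0.3411 x 0.02070 = 0.007061 mol.
n(KOH) added = 0.1041 x 0.02838 = 0.002954 mol, converting that many moles of C6H5COOH to C6H5COO-.
Remaining n(C6H5COOH) = 0.004106 mol; n(C6H5COO-) = 0.002954 mol.
By Henderson-Hasselbalch, pH = pKa + log([A^-]/[HA]) = 4.20 + log(0.002954/0.004106) = 4.20 + (-0.14) = 4.06.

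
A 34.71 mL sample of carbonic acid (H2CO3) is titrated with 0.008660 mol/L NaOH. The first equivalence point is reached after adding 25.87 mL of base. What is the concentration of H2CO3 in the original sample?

0.00645 M

n(NaOH) = 0.008660 x 0.02587 = 0.0002240 mol.
At the first equivalence point, 1 mol OH^- react per mol H2CO3, so n(H2CO3) = 0.0002240 / 1 = 0.0002240 mol.
[H2CO3] = 0.0002240 / 0.03471 L = 0.00645 M.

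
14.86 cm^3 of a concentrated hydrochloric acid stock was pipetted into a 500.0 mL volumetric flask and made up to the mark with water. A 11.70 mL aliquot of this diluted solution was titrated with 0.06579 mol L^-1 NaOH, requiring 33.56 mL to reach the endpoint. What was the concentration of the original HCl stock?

n(NaOH) = 0.06579 x 0.03356 = 0.002208 mol.
n(HCl) in the aliquot = 0.002208 mol.
[diluted HCl] = 0.002208 / 0.01170 = 0.1887 M.
Dilution factor = 500.0/14.86 = 33.65, so [stock] = 0.1887 x 33.65 = 6.35 M.

6.35 M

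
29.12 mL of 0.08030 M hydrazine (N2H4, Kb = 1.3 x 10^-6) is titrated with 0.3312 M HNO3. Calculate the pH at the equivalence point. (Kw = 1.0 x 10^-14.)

n(N2H4) = 0.08030 x 0.02912 = 0.002338 mol; V(HNO3) at equivalence = 0.002338/0.3312 = 0.007060 L.
At equivalence the base is fully converted to N2H5+; total volume = 0.03618 L, so [N2H5+] = 0.002338/0.03618 = 0.06463 M.
Ka(N2H5+) = Kw/Kb = 1.0e-14 / 1.3 x 10^-6 = 7.69e-9.
[H^+] = sqrt(Ka x [N2H5+]) = sqrt(7.69e-9 x 0.06463) = 2.23e-5 M.
pH = -log(2.23e-5) = 4.65.

4.65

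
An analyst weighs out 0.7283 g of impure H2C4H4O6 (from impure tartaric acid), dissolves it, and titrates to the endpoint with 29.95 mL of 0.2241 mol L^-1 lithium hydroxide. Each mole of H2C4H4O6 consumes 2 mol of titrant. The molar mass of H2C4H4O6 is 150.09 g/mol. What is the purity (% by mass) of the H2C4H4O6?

69.2%

n(LiOH) = 0.2241 x 0.02995 = 0.006712 mol.
n(H2C4H4O6) = 0.006712 / 2 = 0.003356 mol.
mass of H2C4H4O6 = 0.003356 x 150.09 = 0.5037 g.
% purity = 0.5037 / 0.7283 x 100 = 69.2%.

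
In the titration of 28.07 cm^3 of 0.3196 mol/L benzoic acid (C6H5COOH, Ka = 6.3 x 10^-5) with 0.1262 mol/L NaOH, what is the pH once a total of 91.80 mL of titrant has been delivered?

n(acid) = 0.3196 x 0.02807 = 0.008971 mol; n(NaOH) added = 0.1262 x 0.09180 = 0.01159 mol.
Base is in excess by 0.01159 - 0.008971 = 0.002614 mol in a total volume of 0.1199 L.
[OH^-] = 0.002614/0.1199 = 0.02181 M, so pOH = 1.66 and pH = 14.00 - 1.66 = 12.34.

12.34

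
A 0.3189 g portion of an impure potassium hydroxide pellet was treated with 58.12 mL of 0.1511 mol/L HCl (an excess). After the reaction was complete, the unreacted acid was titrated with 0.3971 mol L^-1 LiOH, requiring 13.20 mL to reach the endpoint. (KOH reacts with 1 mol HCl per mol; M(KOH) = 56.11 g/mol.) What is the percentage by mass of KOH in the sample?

Total n(HCl) added = 0.1511 x 0.05812 = 0.008782 mol.
n(LiOH) used = 0.3971 x 0.01320 = 0.005242 mol, which equals the excess n(HCl).
So n(HCl) consumed by the sample = 0.008782 - 0.005242 = 0.003540 mol.
n(KOH) = 0.003540 / 1 = 0.003540 mol.
mass KOH = 0.003540 x 56.11 = 0.1986 g, so %KOH = 0.1986/0.3189 x 100 = 62.3%.

62.3%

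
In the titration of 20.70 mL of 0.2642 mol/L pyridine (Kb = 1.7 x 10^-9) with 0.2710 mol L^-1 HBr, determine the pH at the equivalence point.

n(C5H5N) = 0.2642 x 0.02070 = 0.005469 mol; V(HBr) at equivalence = 0.005469/0.2710 = 0.02018 L.
At equivalence the base is fully converted to C5H5NH+; total volume = 0.04088 L, so [C5H5NH+] = 0.005469/0.04088 = 0.1338 M.
Ka(C5H5NH+) = Kw/Kb = 1.0e-14 / 1.7 x 10^-9 = 5.88e-6.
[H^+] = sqrt(Ka x [C5H5NH+]) = sqrt(5.88e-6 x 0.1338) = 0.000887 M.
pH = -log(0.000887) = 3.05.

3.05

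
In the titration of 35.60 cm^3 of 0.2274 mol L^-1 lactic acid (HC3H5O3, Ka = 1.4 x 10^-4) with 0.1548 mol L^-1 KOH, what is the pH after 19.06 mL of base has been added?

Initial n(HC3H5O3) = 0.2274 x 0.03560 = 0.008095 mol.
n(KOH) added = 0.1548 x 0.01906 = 0.002950 mol, converting that many moles of HC3H5O3 to C3H5O3-.
Remaining n(HC3H5O3) = 0.005145 mol; n(C3H5O3-) = 0.002950 mol.
By Henderson-Hasselbalch, pH = pKa + log([A^-]/[HA]) = 3.85 + log(0.002950/0.005145) = 3.85 + (-0.24) = 3.61.

3.61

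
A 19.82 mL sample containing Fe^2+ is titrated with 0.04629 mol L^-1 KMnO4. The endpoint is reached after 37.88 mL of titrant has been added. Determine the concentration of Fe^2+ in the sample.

0.442 M

n(KMnO4) = 0.04629 x 0.03788 = 0.001753 mol.
From the balanced equation, 1 mol KMnO4 reacts with 5 mol Fe^2+, so n(Fe^2+) = 0.001753 x 5/1 = 0.008767 mol.
[Fe^2+] = 0.008767 / 0.01982 L = 0.442 M.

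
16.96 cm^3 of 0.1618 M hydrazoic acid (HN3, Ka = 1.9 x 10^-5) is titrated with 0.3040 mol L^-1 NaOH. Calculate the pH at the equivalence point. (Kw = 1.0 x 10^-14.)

n(HN3) = 0.1618 x 0.01696 = 0.002744 mol; V(NaOH) at equivalence = 0.002744/0.3040 = 0.009027 L.
At equivalence all the acid is converted to N3-; total volume = 0.01696 + 0.009027 = 0.02599 L, so [N3-] = 0.002744/0.02599 = 0.1056 M.
Kb = Kw/Ka = 1.0e-14 / 1.9 x 10^-5 = 5.26e-10.
[OH^-] = sqrt(Kb x [N3-]) = sqrt(5.26e-10 x 0.1056) = 7.46e-6 M.
pOH = 5.13, so pH = 14.00 - 5.13 = 8.87.

8.87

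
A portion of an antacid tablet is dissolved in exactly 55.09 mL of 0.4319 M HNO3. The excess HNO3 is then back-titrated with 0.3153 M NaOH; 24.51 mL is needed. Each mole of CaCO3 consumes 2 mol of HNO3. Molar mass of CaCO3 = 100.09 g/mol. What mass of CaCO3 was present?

Total n(HNO3) added = 0.4319 x 0.05509 = 0.02379 mol.
n(NaOH) used = 0.3153 x 0.02451 = 0.007728 mol, which equals the excess n(HNO3).
So n(HNO3) consumed by the sample = 0.02379 - 0.007728 = 0.01607 mol.
n(CaCO3) = 0.01607 / 2 = 0.008033 mol.
mass = 0.008033 mol x 100.09 g/mol = 0.804 g.

0.804 g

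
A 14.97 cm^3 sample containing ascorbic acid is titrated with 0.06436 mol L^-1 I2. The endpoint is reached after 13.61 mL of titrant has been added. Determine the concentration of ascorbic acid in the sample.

n(I2) = 0.06436 x 0.01361 = 0.0008759 mol.
From the balanced equation, 1 mol I2 reacts with 1 mol ascorbic acid, so n(ascorbic acid) = 0.0008759 x 1/1 = 0.0008759 mol.
[ascorbic acid] = 0.0008759 / 0.01497 L = 0.0585 M.

0.0585 M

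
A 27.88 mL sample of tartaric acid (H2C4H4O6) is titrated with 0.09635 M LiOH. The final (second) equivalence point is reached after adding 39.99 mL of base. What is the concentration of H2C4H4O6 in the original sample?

n(LiOH) = 0.09635 x 0.03999 = 0.003853 mol.
At the final (second) equivalence point, 2 mol OH^- react per mol H2C4H4O6, so n(H2C4H4O6) = 0.003853 / 2 = 0.001927 mol.
[H2C4H4O6] = 0.001927 / 0.02788 L = 0.0691 M.

0.0691 M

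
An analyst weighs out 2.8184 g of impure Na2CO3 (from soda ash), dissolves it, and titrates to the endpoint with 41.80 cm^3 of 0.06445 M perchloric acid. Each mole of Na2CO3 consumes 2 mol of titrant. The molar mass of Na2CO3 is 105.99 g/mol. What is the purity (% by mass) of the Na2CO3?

n(HClO4) = 0.06445 x 0.04180 = 0.002694 mol.
n(Na2CO3) = 0.002694 / 2 = 0.001347 mol.
mass of Na2CO3 = 0.001347 x 105.99 = 0.1428 g.
% purity = 0.1428 / 2.8184 x 100 = 5.07%.

5.07%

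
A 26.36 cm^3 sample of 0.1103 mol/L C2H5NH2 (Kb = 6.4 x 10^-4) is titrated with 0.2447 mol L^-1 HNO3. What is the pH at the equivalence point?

5.96

n(C2H5NH2) = 0.1103 x 0.02636 = 0.002908 mol; V(HNO3) at equivalence = 0.002908/0.2447 = 0.01188 L.
At equivalence the base is fully converted to C2H5NH3+; total volume = 0.03824 L, so [C2H5NH3+] = 0.002908/0.03824 = 0.07603 M.
Ka(C2H5NH3+) = Kw/Kb = 1.0e-14 / 6.4 x 10^-4 = 1.56e-11.
[H^+] = sqrt(Ka x [C2H5NH3+]) = sqrt(1.56e-11 x 0.07603) = 1.09e-6 M.
pH = -log(1.09e-6) = 5.96.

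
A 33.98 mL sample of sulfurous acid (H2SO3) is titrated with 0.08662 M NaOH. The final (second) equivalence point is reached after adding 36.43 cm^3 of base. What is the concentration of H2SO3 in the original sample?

0.0464 M

n(NaOH) = 0.08662 x 0.03643 = 0.003156 mol.
At the final (second) equivalence point, 2 mol OH^- react per mol H2SO3, so n(H2SO3) = 0.003156 / 2 = 0.001578 mol.
[H2SO3] = 0.001578 / 0.03398 L = 0.0464 M.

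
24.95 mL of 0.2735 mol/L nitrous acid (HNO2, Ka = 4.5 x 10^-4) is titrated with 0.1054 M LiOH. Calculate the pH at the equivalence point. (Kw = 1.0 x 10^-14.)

8.11

n(HNO2) = 0.2735 x 0.02495 = 0.006824 mol; V(LiOH) at equivalence = 0.006824/0.1054 = 0.06474 L.
At equivalence all the acid is converted to NO2-; total volume = 0.02495 + 0.06474 = 0.08969 L, so [NO2-] = 0.006824/0.08969 = 0.07608 M.
Kb = Kw/Ka = 1.0e-14 / 4.5 x 10^-4 = 2.22e-11.
[OH^-] = sqrt(Kb x [NO2-]) = sqrt(2.22e-11 x 0.07608) = 1.30e-6 M.
pOH = 5.89, so pH = 14.00 - 5.89 = 8.11.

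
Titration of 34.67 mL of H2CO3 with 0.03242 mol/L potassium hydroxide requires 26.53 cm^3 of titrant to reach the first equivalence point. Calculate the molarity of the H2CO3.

0.0248 M

n(KOH) = 0.03242 x 0.02653 = 0.0008601 mol.
At the first equivalence point, 1 mol OH^- react per mol H2CO3, so n(H2CO3) = 0.0008601 / 1 = 0.0008601 mol.
[H2CO3] = 0.0008601 / 0.03467 L = 0.0248 M.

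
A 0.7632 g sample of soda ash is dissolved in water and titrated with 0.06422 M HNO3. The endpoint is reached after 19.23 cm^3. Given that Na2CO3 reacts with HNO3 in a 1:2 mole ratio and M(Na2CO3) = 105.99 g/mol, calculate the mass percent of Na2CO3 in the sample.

n(HNO3) = 0.06422 x 0.01923 = 0.001235 mol.
n(Na2CO3) = 0.001235 / 2 = 0.0006175 mol.
mass of Na2CO3 = 0.0006175 x 105.99 = 0.06545 g.
% purity = 0.06545 / 0.7632 x 100 = 8.58%.

8.58%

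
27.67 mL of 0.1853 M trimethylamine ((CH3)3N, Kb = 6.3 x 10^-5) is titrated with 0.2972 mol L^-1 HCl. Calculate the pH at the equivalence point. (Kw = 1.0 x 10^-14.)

n((CH3)3N) = 0.1853 x 0.02767 = 0.005127 mol; V(HCl) at equivalence = 0.005127/0.2972 = 0.01725 L.
At equivalence the base is fully converted to (CH3)3NH+; total volume = 0.04492 L, so [(CH3)3NH+] = 0.005127/0.04492 = 0.1141 M.
Ka((CH3)3NH+) = Kw/Kb = 1.0e-14 / 6.3 x 10^-5 = 1.59e-10.
[H^+] = sqrt(Ka x [(CH3)3NH+]) = sqrt(1.59e-10 x 0.1141) = 4.26e-6 M.
pH = -log(4.26e-6) = 5.37.

5.37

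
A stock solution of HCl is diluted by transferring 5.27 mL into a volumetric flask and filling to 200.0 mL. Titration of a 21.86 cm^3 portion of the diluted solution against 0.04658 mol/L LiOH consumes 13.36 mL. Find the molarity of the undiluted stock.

n(LiOH) = 0.04658 x 0.01336 = 0.0006223 mol.
n(HCl) in the aliquot = 0.0006223 mol.
[diluted HCl] = 0.0006223 / 0.02186 = 0.02847 M.
Dilution factor = 200.0/5.270 = 37.95, so [stock] = 0.02847 x 37.95 = 1.08 M.

1.08 M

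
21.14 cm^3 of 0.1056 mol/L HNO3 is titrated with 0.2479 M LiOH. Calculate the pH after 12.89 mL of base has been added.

n(acid) = 0.1056 x 0.02114 = 0.002232 mol; n(LiOH) added = 0.2479 x 0.01289 = 0.003195 mol.
Base is in excess by 0.003195 - 0.002232 = 0.0009630 mol in a total volume of 0.03403 L.
[OH^-] = 0.0009630/0.03403 = 0.02830 M, so pOH = 1.55 and pH = 14.00 - 1.55 = 12.45.

12.45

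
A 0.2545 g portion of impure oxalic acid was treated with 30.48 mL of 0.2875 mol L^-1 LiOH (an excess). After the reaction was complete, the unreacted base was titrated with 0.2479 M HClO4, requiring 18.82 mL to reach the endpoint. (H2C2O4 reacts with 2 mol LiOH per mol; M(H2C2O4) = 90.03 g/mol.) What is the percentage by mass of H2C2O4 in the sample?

72.5%

Total n(LiOH) added = 0.2875 x 0.03048 = 0.008763 mol.
n(HClO4) used = 0.2479 x 0.01882 = 0.004665 mol, which equals the excess n(LiOH).
So n(LiOH) consumed by the sample = 0.008763 - 0.004665 = 0.004098 mol.
n(H2C2O4) = 0.004098 / 2 = 0.002049 mol.
mass H2C2O4 = 0.002049 x 90.03 = 0.1844 g, so %H2C2O4 = 0.1844/0.2545 x 100 = 72.5%.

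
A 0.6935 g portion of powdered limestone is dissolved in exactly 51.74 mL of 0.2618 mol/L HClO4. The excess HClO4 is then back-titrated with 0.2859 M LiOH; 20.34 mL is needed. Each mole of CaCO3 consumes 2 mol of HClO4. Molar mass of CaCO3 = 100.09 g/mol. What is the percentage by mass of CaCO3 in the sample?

Total n(HClO4) added = 0.2618 x 0.05174 = 0.01355 mol.
n(LiOH) used = 0.2859 x 0.02034 = 0.005815 mol, which equals the excess n(HClO4).
So n(HClO4) consumed by the sample = 0.01355 - 0.005815 = 0.007730 mol.
n(CaCO3) = 0.007730 / 2 = 0.003865 mol.
mass CaCO3 = 0.003865 x 100.09 = 0.3869 g, so %CaCO3 = 0.3869/0.6935 x 100 = 55.8%.

55.8%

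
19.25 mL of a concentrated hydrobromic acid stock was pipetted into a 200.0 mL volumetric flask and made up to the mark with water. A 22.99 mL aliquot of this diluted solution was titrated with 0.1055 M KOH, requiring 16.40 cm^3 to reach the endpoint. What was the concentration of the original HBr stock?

0.782 M

n(KOH) = 0.1055 x 0.01640 = 0.001730 mol.
n(HBr) in the aliquot = 0.001730 mol.
[diluted HBr] = 0.001730 / 0.02299 = 0.07526 M.
Dilution factor = 200.0/19.25 = 10.39, so [stock] = 0.07526 x 10.39 = 0.782 M.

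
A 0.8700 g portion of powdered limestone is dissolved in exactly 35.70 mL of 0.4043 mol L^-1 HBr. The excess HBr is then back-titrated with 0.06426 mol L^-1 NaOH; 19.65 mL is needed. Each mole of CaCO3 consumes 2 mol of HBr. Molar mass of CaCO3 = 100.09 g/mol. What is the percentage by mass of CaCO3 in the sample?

75.8%

Total n(HBr) added = 0.4043 x 0.03570 = 0.01443 mol.
n(NaOH) used = 0.06426 x 0.01965 = 0.001263 mol, which equals the excess n(HBr).
So n(HBr) consumed by the sample = 0.01443 - 0.001263 = 0.01317 mol.
n(CaCO3) = 0.01317 / 2 = 0.006585 mol.
mass CaCO3 = 0.006585 x 100.09 = 0.6591 g, so %CaCO3 = 0.6591/0.8700 x 100 = 75.8%.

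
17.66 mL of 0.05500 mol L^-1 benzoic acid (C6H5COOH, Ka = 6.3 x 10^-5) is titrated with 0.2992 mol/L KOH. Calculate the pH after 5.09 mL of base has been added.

12.38

n(acid) = 0.05500 x 0.01766 = 0.0009713 mol; n(KOH) added = 0.2992 x 0.005090 = 0.001523 mol.
Base is in excess by 0.001523 - 0.0009713 = 0.0005516 mol in a total volume of 0.02275 L.
[OH^-] = 0.0005516/0.02275 = 0.02425 M, so pOH = 1.62 and pH = 14.00 - 1.62 = 12.38.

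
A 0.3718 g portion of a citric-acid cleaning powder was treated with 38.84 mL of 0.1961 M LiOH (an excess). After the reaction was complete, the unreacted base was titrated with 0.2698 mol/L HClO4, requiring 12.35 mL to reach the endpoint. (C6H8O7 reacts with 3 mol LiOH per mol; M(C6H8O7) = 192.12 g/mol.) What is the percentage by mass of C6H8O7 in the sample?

73.8%

Total n(LiOH) added = 0.1961 x 0.03884 = 0.007617 mol.
n(HClO4) used = 0.2698 x 0.01235 = 0.003332 mol, which equals the excess n(LiOH).
So n(LiOH) consumed by the sample = 0.007617 - 0.003332 = 0.004284 mol.
n(C6H8O7) = 0.004284 / 3 = 0.001428 mol.
mass C6H8O7 = 0.001428 x 192.12 = 0.2744 g, so %C6H8O7 = 0.2744/0.3718 x 100 = 73.8%.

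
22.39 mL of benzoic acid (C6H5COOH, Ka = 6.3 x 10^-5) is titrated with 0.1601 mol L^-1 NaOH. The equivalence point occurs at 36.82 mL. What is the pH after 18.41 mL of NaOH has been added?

4.20

18.41 mL is exactly half the equivalence volume (36.82/2), i.e. the half-equivalence point.
There, n(HA) = n(A^-), so pH = pKa = -log(6.3 x 10^-5) = 4.20.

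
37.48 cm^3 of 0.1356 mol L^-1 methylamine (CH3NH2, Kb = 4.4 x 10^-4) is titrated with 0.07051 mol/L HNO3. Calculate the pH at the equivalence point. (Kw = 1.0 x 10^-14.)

5.99

n(CH3NH2) = 0.1356 x 0.03748 = 0.005082 mol; V(HNO3) at equivalence = 0.005082/0.07051 = 0.07208 L.
At equivalence the base is fully converted to CH3NH3+; total volume = 0.1096 L, so [CH3NH3+] = 0.005082/0.1096 = 0.04639 M.
Ka(CH3NH3+) = Kw/Kb = 1.0e-14 / 4.4 x 10^-4 = 2.27e-11.
[H^+] = sqrt(Ka x [CH3NH3+]) = sqrt(2.27e-11 x 0.04639) = 1.03e-6 M.
pH = -log(1.03e-6) = 5.99.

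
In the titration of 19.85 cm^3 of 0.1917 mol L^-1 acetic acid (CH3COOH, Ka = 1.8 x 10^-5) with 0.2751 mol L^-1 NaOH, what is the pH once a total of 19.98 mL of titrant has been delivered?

n(acid) = 0.1917 x 0.01985 = 0.003805 mol; n(NaOH) added = 0.2751 x 0.01998 = 0.005496 mol.
Base is in excess by 0.005496 - 0.003805 = 0.001691 mol in a total volume of 0.03983 L.
[OH^-] = 0.001691/0.03983 = 0.04246 M, so pOH = 1.37 and pH = 14.00 - 1.37 = 12.63.

12.63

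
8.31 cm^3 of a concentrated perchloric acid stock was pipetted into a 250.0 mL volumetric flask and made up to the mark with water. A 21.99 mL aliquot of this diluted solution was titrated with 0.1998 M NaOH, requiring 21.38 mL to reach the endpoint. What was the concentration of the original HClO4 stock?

n(NaOH) = 0.1998 x 0.02138 = 0.004272 mol.
n(HClO4) in the aliquot = 0.004272 mol.
[diluted HClO4] = 0.004272 / 0.02199 = 0.1943 M.
Dilution factor = 250.0/8.310 = 30.08, so [stock] = 0.1943 x 30.08 = 5.84 M.

5.84 M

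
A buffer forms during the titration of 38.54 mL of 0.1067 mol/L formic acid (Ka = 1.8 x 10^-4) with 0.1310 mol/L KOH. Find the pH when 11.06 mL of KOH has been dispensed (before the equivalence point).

Initial n(HCOOH) = 0.1067 x 0.03854 = 0.004112 mol.
n(KOH) added = 0.1310 x 0.01106 = 0.001449 mol, converting that many moles of HCOOH to HCOO-.
Remaining n(HCOOH) = 0.002663 mol; n(HCOO-) = 0.001449 mol.
By Henderson-Hasselbalch, pH = pKa + log([A^-]/[HA]) = 3.74 + log(0.001449/0.002663) = 3.74 + (-0.26) = 3.48.

3.48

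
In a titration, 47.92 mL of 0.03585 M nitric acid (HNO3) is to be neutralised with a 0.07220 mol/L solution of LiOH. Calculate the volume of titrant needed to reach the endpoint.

n(HNO3) = 0.03585 mol/L x 0.04792 L = 0.001718 mol.
At equivalence n(LiOH) = n(HNO3) = 0.001718 mol.
V(LiOH) = 0.001718 / 0.07220 = 0.02379 L = 23.8 mL.

23.8 mL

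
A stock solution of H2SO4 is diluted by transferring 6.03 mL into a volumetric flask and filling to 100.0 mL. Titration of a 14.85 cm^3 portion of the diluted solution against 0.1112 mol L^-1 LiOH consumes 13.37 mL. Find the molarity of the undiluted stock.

0.830 M

n(LiOH) = 0.1112 x 0.01337 = 0.001487 mol.
n(H2SO4) in the aliquot = 0.001487 x 1/2 = 0.0007434 mol.
[diluted H2SO4] = 0.0007434 / 0.01485 = 0.05006 M.
Dilution factor = 100.0/6.030 = 16.58, so [stock] = 0.05006 x 16.58 = 0.830 M.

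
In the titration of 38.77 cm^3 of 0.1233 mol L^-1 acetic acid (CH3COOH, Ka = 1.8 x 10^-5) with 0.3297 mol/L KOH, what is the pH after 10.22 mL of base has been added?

5.12

Initial n(CH3COOH) = 0.1233 x 0.03877 = 0.004780 mol.
n(KOH) added = 0.3297 x 0.01022 = 0.003370 mol, converting that many moles of CH3COOH to CH3COO-.
Remaining n(CH3COOH) = 0.001411 mol; n(CH3COO-) = 0.003370 mol.
By Henderson-Hasselbalch, pH = pKa + log([A^-]/[HA]) = 4.74 + log(0.003370/0.001411) = 4.74 + (+0.38) = 5.12.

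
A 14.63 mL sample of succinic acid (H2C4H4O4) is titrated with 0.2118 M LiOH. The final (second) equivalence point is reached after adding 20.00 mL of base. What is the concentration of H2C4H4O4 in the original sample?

0.145 M

n(LiOH) = 0.2118 x 0.02000 = 0.004236 mol.
At the final (second) equivalence point, 2 mol OH^- react per mol H2C4H4O4, so n(H2C4H4O4) = 0.004236 / 2 = 0.002118 mol.
[H2C4H4O4] = 0.002118 / 0.01463 L = 0.145 M.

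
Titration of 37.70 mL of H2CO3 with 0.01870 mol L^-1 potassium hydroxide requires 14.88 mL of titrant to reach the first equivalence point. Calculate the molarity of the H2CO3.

0.00738 M

n(KOH) = 0.01870 x 0.01488 = 0.0002783 mol.
At the first equivalence point, 1 mol OH^- react per mol H2CO3, so n(H2CO3) = 0.0002783 / 1 = 0.0002783 mol.
[H2CO3] = 0.0002783 / 0.03770 L = 0.00738 M.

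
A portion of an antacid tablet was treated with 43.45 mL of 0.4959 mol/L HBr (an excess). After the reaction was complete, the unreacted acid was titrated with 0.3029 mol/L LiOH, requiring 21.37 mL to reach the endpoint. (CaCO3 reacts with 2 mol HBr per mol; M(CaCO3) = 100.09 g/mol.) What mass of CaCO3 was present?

0.754 g

Total n(HBr) added = 0.4959 x 0.04345 = 0.02155 mol.
n(LiOH) used = 0.3029 x 0.02137 = 0.006473 mol, which equals the excess n(HBr).
So n(HBr) consumed by the sample = 0.02155 - 0.006473 = 0.01507 mol.
n(CaCO3) = 0.01507 / 2 = 0.007537 mol.
mass = 0.007537 mol x 100.09 g/mol = 0.754 g.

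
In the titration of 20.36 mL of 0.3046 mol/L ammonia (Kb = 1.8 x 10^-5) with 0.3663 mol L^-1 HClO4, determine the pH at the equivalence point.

n(NH3) = 0.3046 x 0.02036 = 0.006202 mol; V(HClO4) at equivalence = 0.006202/0.3663 = 0.01693 L.
At equivalence the base is fully converted to NH4+; total volume = 0.03729 L, so [NH4+] = 0.006202/0.03729 = 0.1663 M.
Ka(NH4+) = Kw/Kb = 1.0e-14 / 1.8 x 10^-5 = 5.56e-10.
[H^+] = sqrt(Ka x [NH4+]) = sqrt(5.56e-10 x 0.1663) = 9.61e-6 M.
pH = -log(9.61e-6) = 5.02.

5.02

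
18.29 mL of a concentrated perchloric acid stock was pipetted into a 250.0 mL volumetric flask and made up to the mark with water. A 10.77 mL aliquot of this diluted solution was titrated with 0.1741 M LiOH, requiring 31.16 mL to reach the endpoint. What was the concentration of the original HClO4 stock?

6.89 M

n(LiOH) = 0.1741 x 0.03116 = 0.005425 mol.
n(HClO4) in the aliquot = 0.005425 mol.
[diluted HClO4] = 0.005425 / 0.01077 = 0.5037 M.
Dilution factor = 250.0/18.29 = 13.67, so [stock] = 0.5037 x 13.67 = 6.89 M.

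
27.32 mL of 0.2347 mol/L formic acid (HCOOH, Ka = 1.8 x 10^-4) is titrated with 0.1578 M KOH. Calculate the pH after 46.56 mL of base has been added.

12.10

n(acid) = 0.2347 x 0.02732 = 0.006412 mol; n(KOH) added = 0.1578 x 0.04656 = 0.007347 mol.
Base is in excess by 0.007347 - 0.006412 = 0.0009352 mol in a total volume of 0.07388 L.
[OH^-] = 0.0009352/0.07388 = 0.01266 M, so pOH = 1.90 and pH = 14.00 - 1.90 = 12.10.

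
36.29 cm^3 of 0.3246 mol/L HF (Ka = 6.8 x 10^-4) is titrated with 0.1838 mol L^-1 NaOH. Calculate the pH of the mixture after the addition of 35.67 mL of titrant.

3.27

Initial n(HF) = 0.3246 x 0.03629 = 0.01178 mol.
n(NaOH) added = 0.1838 x 0.03567 = 0.006556 mol, converting that many moles of HF to F-.
Remaining n(HF) = 0.005224 mol; n(F-) = 0.006556 mol.
By Henderson-Hasselbalch, pH = pKa + log([A^-]/[HA]) = 3.17 + log(0.006556/0.005224) = 3.17 + (+0.10) = 3.27.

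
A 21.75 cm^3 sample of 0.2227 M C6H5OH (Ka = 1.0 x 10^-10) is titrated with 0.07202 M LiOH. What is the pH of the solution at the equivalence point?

11.37

n(C6H5OH) = 0.2227 x 0.02175 = 0.004844 mol; V(LiOH) at equivalence = 0.004844/0.07202 = 0.06726 L.
At equivalence all the acid is converted to C6H5O-; total volume = 0.02175 + 0.06726 = 0.08901 L, so [C6H5O-] = 0.004844/0.08901 = 0.05442 M.
Kb = Kw/Ka = 1.0e-14 / 1.0 x 10^-10 = 0.000100.
[OH^-] = sqrt(Kb x [C6H5O-]) = sqrt(0.000100 x 0.05442) = 0.00233 M.
pOH = 2.63, so pH = 14.00 - 2.63 = 11.37.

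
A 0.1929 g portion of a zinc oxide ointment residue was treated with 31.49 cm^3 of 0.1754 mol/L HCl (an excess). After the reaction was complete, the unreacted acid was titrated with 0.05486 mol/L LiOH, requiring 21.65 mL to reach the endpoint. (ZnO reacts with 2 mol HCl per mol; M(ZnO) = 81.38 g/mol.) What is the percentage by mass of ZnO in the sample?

Total n(HCl) added = 0.1754 x 0.03149 = 0.005523 mol.
n(LiOH) used = 0.05486 x 0.02165 = 0.001188 mol, which equals the excess n(HCl).
So n(HCl) consumed by the sample = 0.005523 - 0.001188 = 0.004336 mol.
n(ZnO) = 0.004336 / 2 = 0.002168 mol.
mass ZnO = 0.002168 x 81.38 = 0.1764 g, so %ZnO = 0.1764/0.1929 x 100 = 91.5%.

91.5%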